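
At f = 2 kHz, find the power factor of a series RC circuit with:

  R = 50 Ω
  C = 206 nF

Step 1 — Angular frequency: ω = 2π·f = 2π·2000 = 1.257e+04 rad/s.
Step 2 — Component impedances:
  R: Z = R = 50 Ω
  C: Z = 1/(jωC) = -j/(ω·C) = 0 - j386.3 Ω
Step 3 — Series combination: Z_total = R + C = 50 - j386.3 Ω = 389.5∠-82.6° Ω.
Step 4 — Power factor: PF = cos(φ) = Re(Z)/|Z| = 50/389.5 = 0.1284.
Step 5 — Type: Im(Z) = -386.3 ⇒ leading (phase φ = -82.6°).

PF = 0.1284 (leading, φ = -82.6°)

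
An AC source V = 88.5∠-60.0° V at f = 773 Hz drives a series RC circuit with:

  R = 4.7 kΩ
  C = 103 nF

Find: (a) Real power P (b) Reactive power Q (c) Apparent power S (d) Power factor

Step 1 — Angular frequency: ω = 2π·f = 2π·773 = 4857 rad/s.
Step 2 — Component impedances:
  R: Z = R = 4700 Ω
  C: Z = 1/(jωC) = -j/(ω·C) = 0 - j1999 Ω
Step 3 — Series combination: Z_total = R + C = 4700 - j1999 Ω = 5107∠-23.0° Ω.
Step 4 — Source phasor: V = 88.5∠-60.0° V = 44.25 - j76.64 V.
Step 5 — Current: I = V / Z = 0.01385 - j0.01042 A = 0.01733∠-37.0° A.
Step 6 — Complex power: S = V·I* = 1.411 - j0.6002 VA.
Step 7 — Real power: P = Re(S) = 1.411 W.
Step 8 — Reactive power: Q = Im(S) = -0.6002 VAR.
Step 9 — Apparent power: |S| = 1.534 VA.
Step 10 — Power factor: PF = P/|S| = 0.9202 (leading).

(a) P = 1.411 W  (b) Q = -0.6002 VAR  (c) S = 1.534 VA  (d) PF = 0.9202 (leading)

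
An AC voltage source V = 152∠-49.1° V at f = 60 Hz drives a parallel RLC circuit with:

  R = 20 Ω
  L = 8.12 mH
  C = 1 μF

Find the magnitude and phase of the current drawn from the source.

Step 1 — Angular frequency: ω = 2π·f = 2π·60 = 377 rad/s.
Step 2 — Component impedances:
  R: Z = R = 20 Ω
  L: Z = jωL = j·377·0.00812 = 0 + j3.061 Ω
  C: Z = 1/(jωC) = -j/(ω·C) = 0 - j2653 Ω
Step 3 — Parallel combination: 1/Z_total = 1/R + 1/L + 1/C; Z_total = 0.4588 + j2.994 Ω = 3.029∠81.3° Ω.
Step 4 — Source phasor: V = 152∠-49.1° V = 99.52 - j114.9 V.
Step 5 — Ohm's law: I = V / Z_total = (99.52 - j114.9) / (0.4588 + j2.994) = -32.51 - j38.22 A.
Step 6 — Convert to polar: |I| = 50.18 A, ∠I = -130.4°.

I = 50.18∠-130.4° A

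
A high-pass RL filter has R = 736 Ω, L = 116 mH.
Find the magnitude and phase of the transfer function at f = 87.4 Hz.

Step 1 — Angular frequency: ω = 2π·87.4 = 549.2 rad/s.
Step 2 — Transfer function: H(jω) = jωL/(R + jωL).
Step 3 — Numerator jωL = j·63.7; denominator R + jωL = 736 + j63.7.
Step 4 — H = 0.007435 + j0.08591.
Step 5 — Magnitude: |H| = 0.08623 (-21.3 dB); phase: φ = 85.1°.

|H| = 0.08623 (-21.3 dB), φ = 85.1°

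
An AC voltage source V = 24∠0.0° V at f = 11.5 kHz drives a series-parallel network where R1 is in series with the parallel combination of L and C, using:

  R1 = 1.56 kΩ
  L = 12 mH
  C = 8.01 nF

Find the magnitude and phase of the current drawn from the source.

Step 1 — Angular frequency: ω = 2π·f = 2π·1.15e+04 = 7.226e+04 rad/s.
Step 2 — Component impedances:
  R1: Z = R = 1560 Ω
  L: Z = jωL = j·7.226e+04·0.012 = 0 + j867.1 Ω
  C: Z = 1/(jωC) = -j/(ω·C) = 0 - j1728 Ω
Step 3 — Parallel branch: L || C = 1/(1/L + 1/C) = 0 + j1741 Ω.
Step 4 — Series with R1: Z_total = R1 + (L || C) = 1560 + j1741 Ω = 2337∠48.1° Ω.
Step 5 — Source phasor: V = 24∠0.0° V = 24 V.
Step 6 — Ohm's law: I = V / Z_total = (24) / (1560 + j1741) = 0.006853 - j0.007646 A.
Step 7 — Convert to polar: |I| = 0.01027 A, ∠I = -48.1°.

I = 0.01027∠-48.1° A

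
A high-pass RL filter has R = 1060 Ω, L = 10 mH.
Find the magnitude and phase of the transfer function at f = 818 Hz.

Step 1 — Angular frequency: ω = 2π·818 = 5140 rad/s.
Step 2 — Transfer function: H(jω) = jωL/(R + jωL).
Step 3 — Numerator jωL = j·51.4; denominator R + jωL = 1060 + j51.4.
Step 4 — H = 0.002345 + j0.04837.
Step 5 — Magnitude: |H| = 0.04843 (-26.3 dB); phase: φ = 87.2°.

|H| = 0.04843 (-26.3 dB), φ = 87.2°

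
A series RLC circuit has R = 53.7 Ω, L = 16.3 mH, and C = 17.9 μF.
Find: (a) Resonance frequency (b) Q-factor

Step 1 — Resonance condition Im(Z)=0 gives ω₀ = 1/√(LC).
Step 2 — ω₀ = 1/√(0.0163·1.79e-05) = 1851 rad/s.
Step 3 — f₀ = ω₀/(2π) = 294.6 Hz.
Step 4 — Series Q: Q = ω₀L/R = 1851·0.0163/53.7 = 0.5619.

(a) f₀ = 294.6 Hz  (b) Q = 0.5619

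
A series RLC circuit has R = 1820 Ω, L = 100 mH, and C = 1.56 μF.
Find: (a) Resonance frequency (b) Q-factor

Step 1 — Resonance condition Im(Z)=0 gives ω₀ = 1/√(LC).
Step 2 — ω₀ = 1/√(0.1·1.56e-06) = 2532 rad/s.
Step 3 — f₀ = ω₀/(2π) = 403 Hz.
Step 4 — Series Q: Q = ω₀L/R = 2532·0.1/1820 = 0.1391.

(a) f₀ = 403 Hz  (b) Q = 0.1391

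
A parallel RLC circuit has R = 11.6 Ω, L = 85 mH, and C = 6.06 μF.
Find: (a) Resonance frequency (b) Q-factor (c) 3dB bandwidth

Step 1 — Resonance: ω₀ = 1/√(LC) = 1/√(0.085·6.06e-06) = 1393 rad/s.
Step 2 — f₀ = ω₀/(2π) = 221.8 Hz.
Step 3 — Parallel Q: Q = R/(ω₀L) = 11.6/(1393·0.085) = 0.09795.
Step 4 — Bandwidth: Δω = ω₀/Q = 1.423e+04 rad/s; BW = Δω/(2π) = 2264 Hz.

(a) f₀ = 221.8 Hz  (b) Q = 0.09795  (c) BW = 2264 Hz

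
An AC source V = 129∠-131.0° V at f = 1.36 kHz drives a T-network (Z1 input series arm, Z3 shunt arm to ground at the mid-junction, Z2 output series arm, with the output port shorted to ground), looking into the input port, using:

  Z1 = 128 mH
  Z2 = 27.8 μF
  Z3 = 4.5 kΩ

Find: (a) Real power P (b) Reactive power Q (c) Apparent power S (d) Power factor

Step 1 — Angular frequency: ω = 2π·f = 2π·1360 = 8545 rad/s.
Step 2 — Component impedances:
  Z1: Z = jωL = j·8545·0.128 = 0 + j1094 Ω
  Z2: Z = 1/(jωC) = -j/(ω·C) = 0 - j4.21 Ω
  Z3: Z = R = 4500 Ω
Step 3 — With the output port shorted to ground, the output series arm Z2 runs from the junction to ground; the shunt arm Z3 also runs from the junction to ground. They appear in parallel: Z3 || Z2 = 0.003938 - j4.21 Ω.
Step 4 — Series with input arm Z1: Z_in = Z1 + (Z3 || Z2) = 0.003938 + j1090 Ω = 1090∠90.0° Ω.
Step 5 — Source phasor: V = 129∠-131.0° V = -84.63 - j97.36 V.
Step 6 — Current: I = V / Z = -0.08935 + j0.07767 A = 0.1184∠139.0° A.
Step 7 — Complex power: S = V·I* = 5.52e-05 + j15.27 VA.
Step 8 — Real power: P = Re(S) = 5.52e-05 W.
Step 9 — Reactive power: Q = Im(S) = 15.27 VAR.
Step 10 — Apparent power: |S| = 15.27 VA.
Step 11 — Power factor: PF = P/|S| = 3.614e-06 (lagging).

(a) P = 5.52e-05 W  (b) Q = 15.27 VAR  (c) S = 15.27 VA  (d) PF = 3.614e-06 (lagging)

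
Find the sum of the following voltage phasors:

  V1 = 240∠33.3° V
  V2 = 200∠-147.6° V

Step 1 — Convert each phasor to rectangular form:
  V1 = 240·(cos(33.3°) + j·sin(33.3°)) = 200.6 + j131.8 V
  V2 = 200·(cos(-147.6°) + j·sin(-147.6°)) = -168.9 - j107.2 V
Step 2 — Sum components: V_total = 31.73 + j24.6 V.
Step 3 — Convert to polar: |V_total| = 40.15 V, ∠V_total = 37.8°.

V_total = 40.15∠37.8° V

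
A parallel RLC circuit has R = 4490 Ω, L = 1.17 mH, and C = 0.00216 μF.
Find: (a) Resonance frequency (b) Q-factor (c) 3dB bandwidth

Step 1 — Resonance: ω₀ = 1/√(LC) = 1/√(0.00117·2.16e-09) = 6.29e+05 rad/s.
Step 2 — f₀ = ω₀/(2π) = 1.001e+05 Hz.
Step 3 — Parallel Q: Q = R/(ω₀L) = 4490/(6.29e+05·0.00117) = 6.101.
Step 4 — Bandwidth: Δω = ω₀/Q = 1.031e+05 rad/s; BW = Δω/(2π) = 1.641e+04 Hz.

(a) f₀ = 1.001e+05 Hz  (b) Q = 6.101  (c) BW = 1.641e+04 Hz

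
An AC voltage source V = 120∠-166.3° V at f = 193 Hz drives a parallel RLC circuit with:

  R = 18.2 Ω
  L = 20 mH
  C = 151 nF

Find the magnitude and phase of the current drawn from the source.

Step 1 — Angular frequency: ω = 2π·f = 2π·193 = 1213 rad/s.
Step 2 — Component impedances:
  R: Z = R = 18.2 Ω
  L: Z = jωL = j·1213·0.02 = 0 + j24.25 Ω
  C: Z = 1/(jωC) = -j/(ω·C) = 0 - j5461 Ω
Step 3 — Parallel combination: 1/Z_total = 1/R + 1/L + 1/C; Z_total = 11.68 + j8.726 Ω = 14.58∠36.8° Ω.
Step 4 — Source phasor: V = 120∠-166.3° V = -116.6 - j28.42 V.
Step 5 — Ohm's law: I = V / Z_total = (-116.6 - j28.42) / (11.68 + j8.726) = -7.572 + j3.224 A.
Step 6 — Convert to polar: |I| = 8.23 A, ∠I = 156.9°.

I = 8.23∠156.9° A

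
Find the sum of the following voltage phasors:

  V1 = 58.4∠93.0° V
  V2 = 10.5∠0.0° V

Step 1 — Convert each phasor to rectangular form:
  V1 = 58.4·(cos(93.0°) + j·sin(93.0°)) = -3.056 + j58.32 V
  V2 = 10.5·(cos(0.0°) + j·sin(0.0°)) = 10.5 V
Step 2 — Sum components: V_total = 7.444 + j58.32 V.
Step 3 — Convert to polar: |V_total| = 58.79 V, ∠V_total = 82.7°.

V_total = 58.79∠82.7° V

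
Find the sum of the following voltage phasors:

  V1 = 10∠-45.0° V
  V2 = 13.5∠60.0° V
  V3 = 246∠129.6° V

Step 1 — Convert each phasor to rectangular form:
  V1 = 10·(cos(-45.0°) + j·sin(-45.0°)) = 7.071 - j7.071 V
  V2 = 13.5·(cos(60.0°) + j·sin(60.0°)) = 6.75 + j11.69 V
  V3 = 246·(cos(129.6°) + j·sin(129.6°)) = -156.8 + j189.5 V
Step 2 — Sum components: V_total = -143 + j194.2 V.
Step 3 — Convert to polar: |V_total| = 241.1 V, ∠V_total = 126.4°.

V_total = 241.1∠126.4° V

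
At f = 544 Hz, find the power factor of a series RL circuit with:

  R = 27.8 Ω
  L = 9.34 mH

Step 1 — Angular frequency: ω = 2π·f = 2π·544 = 3418 rad/s.
Step 2 — Component impedances:
  R: Z = R = 27.8 Ω
  L: Z = jωL = j·3418·0.00934 = 0 + j31.92 Ω
Step 3 — Series combination: Z_total = R + L = 27.8 + j31.92 Ω = 42.33∠49.0° Ω.
Step 4 — Power factor: PF = cos(φ) = Re(Z)/|Z| = 27.8/42.33 = 0.6567.
Step 5 — Type: Im(Z) = 31.92 ⇒ lagging (phase φ = 49.0°).

PF = 0.6567 (lagging, φ = 49.0°)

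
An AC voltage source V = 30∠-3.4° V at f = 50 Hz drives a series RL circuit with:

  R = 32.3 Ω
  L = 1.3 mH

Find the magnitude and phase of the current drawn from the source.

Step 1 — Angular frequency: ω = 2π·f = 2π·50 = 314.2 rad/s.
Step 2 — Component impedances:
  R: Z = R = 32.3 Ω
  L: Z = jωL = j·314.2·0.0013 = 0 + j0.4084 Ω
Step 3 — Series combination: Z_total = R + L = 32.3 + j0.4084 Ω = 32.3∠0.7° Ω.
Step 4 — Source phasor: V = 30∠-3.4° V = 29.95 - j1.779 V.
Step 5 — Ohm's law: I = V / Z_total = (29.95 - j1.779) / (32.3 + j0.4084) = 0.9263 - j0.0668 A.
Step 6 — Convert to polar: |I| = 0.9287 A, ∠I = -4.1°.

I = 0.9287∠-4.1° A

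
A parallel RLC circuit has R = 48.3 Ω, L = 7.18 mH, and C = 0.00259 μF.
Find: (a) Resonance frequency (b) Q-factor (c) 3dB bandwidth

Step 1 — Resonance: ω₀ = 1/√(LC) = 1/√(0.00718·2.59e-09) = 2.319e+05 rad/s.
Step 2 — f₀ = ω₀/(2π) = 3.691e+04 Hz.
Step 3 — Parallel Q: Q = R/(ω₀L) = 48.3/(2.319e+05·0.00718) = 0.02901.
Step 4 — Bandwidth: Δω = ω₀/Q = 7.994e+06 rad/s; BW = Δω/(2π) = 1.272e+06 Hz.

(a) f₀ = 3.691e+04 Hz  (b) Q = 0.02901  (c) BW = 1.272e+06 Hz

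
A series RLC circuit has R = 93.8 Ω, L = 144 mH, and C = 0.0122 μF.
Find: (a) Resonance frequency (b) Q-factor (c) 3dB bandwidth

Step 1 — Resonance: ω₀ = 1/√(LC) = 1/√(0.144·1.22e-08) = 2.386e+04 rad/s.
Step 2 — f₀ = ω₀/(2π) = 3797 Hz.
Step 3 — Series Q: Q = ω₀L/R = 2.386e+04·0.144/93.8 = 36.63.
Step 4 — Bandwidth: Δω = ω₀/Q = 651.4 rad/s; BW = Δω/(2π) = 103.7 Hz.

(a) f₀ = 3797 Hz  (b) Q = 36.63  (c) BW = 103.7 Hz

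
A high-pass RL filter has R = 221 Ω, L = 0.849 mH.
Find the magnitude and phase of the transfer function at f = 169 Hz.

Step 1 — Angular frequency: ω = 2π·169 = 1062 rad/s.
Step 2 — Transfer function: H(jω) = jωL/(R + jωL).
Step 3 — Numerator jωL = j·0.9015; denominator R + jωL = 221 + j0.9015.
Step 4 — H = 1.664e-05 + j0.004079.
Step 5 — Magnitude: |H| = 0.004079 (-47.8 dB); phase: φ = 89.8°.

|H| = 0.004079 (-47.8 dB), φ = 89.8°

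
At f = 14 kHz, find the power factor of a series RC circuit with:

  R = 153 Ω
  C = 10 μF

Step 1 — Angular frequency: ω = 2π·f = 2π·1.4e+04 = 8.796e+04 rad/s.
Step 2 — Component impedances:
  R: Z = R = 153 Ω
  C: Z = 1/(jωC) = -j/(ω·C) = 0 - j1.137 Ω
Step 3 — Series combination: Z_total = R + C = 153 - j1.137 Ω = 153∠-0.4° Ω.
Step 4 — Power factor: PF = cos(φ) = Re(Z)/|Z| = 153/153 = 1.
Step 5 — Type: Im(Z) = -1.137 ⇒ leading (phase φ = -0.4°).

PF = 1 (leading, φ = -0.4°)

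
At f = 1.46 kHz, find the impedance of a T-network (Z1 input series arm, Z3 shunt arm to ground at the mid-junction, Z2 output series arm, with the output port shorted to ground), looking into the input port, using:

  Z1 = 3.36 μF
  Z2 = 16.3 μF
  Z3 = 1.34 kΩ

Step 1 — Angular frequency: ω = 2π·f = 2π·1460 = 9173 rad/s.
Step 2 — Component impedances:
  Z1: Z = 1/(jωC) = -j/(ω·C) = 0 - j32.44 Ω
  Z2: Z = 1/(jωC) = -j/(ω·C) = 0 - j6.688 Ω
  Z3: Z = R = 1340 Ω
Step 3 — With the output port shorted to ground, the output series arm Z2 runs from the junction to ground; the shunt arm Z3 also runs from the junction to ground. They appear in parallel: Z3 || Z2 = 0.03338 - j6.688 Ω.
Step 4 — Series with input arm Z1: Z_in = Z1 + (Z3 || Z2) = 0.03338 - j39.13 Ω = 39.13∠-90.0° Ω.

Z = 0.03338 - j39.13 Ω = 39.13∠-90.0° Ω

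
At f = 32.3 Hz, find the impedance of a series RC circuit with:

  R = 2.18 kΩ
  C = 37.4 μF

Step 1 — Angular frequency: ω = 2π·f = 2π·32.3 = 202.9 rad/s.
Step 2 — Component impedances:
  R: Z = R = 2180 Ω
  C: Z = 1/(jωC) = -j/(ω·C) = 0 - j131.7 Ω
Step 3 — Series combination: Z_total = R + C = 2180 - j131.7 Ω = 2184∠-3.5° Ω.

Z = 2180 - j131.7 Ω = 2184∠-3.5° Ω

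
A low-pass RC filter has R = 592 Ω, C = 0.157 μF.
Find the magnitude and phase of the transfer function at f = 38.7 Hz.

Step 1 — Angular frequency: ω = 2π·38.7 = 243.2 rad/s.
Step 2 — Transfer function: H(jω) = 1/(1 + jωRC).
Step 3 — Denominator: 1 + jωRC = 1 + j·243.2·592·1.57e-07 = 1 + j0.0226.
Step 4 — H = 0.9995 - j0.02259.
Step 5 — Magnitude: |H| = 0.9997 (-0.0 dB); phase: φ = -1.3°.

|H| = 0.9997 (-0.0 dB), φ = -1.3°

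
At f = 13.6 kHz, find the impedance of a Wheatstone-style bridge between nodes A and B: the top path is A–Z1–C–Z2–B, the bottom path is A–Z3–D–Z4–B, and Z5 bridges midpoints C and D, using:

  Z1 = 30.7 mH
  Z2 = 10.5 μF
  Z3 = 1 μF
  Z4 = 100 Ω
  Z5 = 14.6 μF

Step 1 — Angular frequency: ω = 2π·f = 2π·1.36e+04 = 8.545e+04 rad/s.
Step 2 — Component impedances:
  Z1: Z = jωL = j·8.545e+04·0.0307 = 0 + j2623 Ω
  Z2: Z = 1/(jωC) = -j/(ω·C) = 0 - j1.115 Ω
  Z3: Z = 1/(jωC) = -j/(ω·C) = 0 - j11.7 Ω
  Z4: Z = R = 100 Ω
  Z5: Z = 1/(jωC) = -j/(ω·C) = 0 - j0.8015 Ω
Step 3 — Bridge requires nodal analysis (the Z5 bridge couples midpoints C and D, so the two paths cannot be reduced to a simple series/parallel combination). Setting node B to ground and injecting 1 A at node A, the 3-node admittance system at A, C, D solves to V_A = Z_AB = 0.03685 - j13.68 Ω = 13.68∠-89.8° Ω.

Z = 0.03685 - j13.68 Ω = 13.68∠-89.8° Ω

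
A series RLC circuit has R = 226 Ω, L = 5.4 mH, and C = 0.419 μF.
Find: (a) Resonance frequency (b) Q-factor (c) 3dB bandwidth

Step 1 — Resonance: ω₀ = 1/√(LC) = 1/√(0.0054·4.19e-07) = 2.102e+04 rad/s.
Step 2 — f₀ = ω₀/(2π) = 3346 Hz.
Step 3 — Series Q: Q = ω₀L/R = 2.102e+04·0.0054/226 = 0.5023.
Step 4 — Bandwidth: Δω = ω₀/Q = 4.185e+04 rad/s; BW = Δω/(2π) = 6661 Hz.

(a) f₀ = 3346 Hz  (b) Q = 0.5023  (c) BW = 6661 Hz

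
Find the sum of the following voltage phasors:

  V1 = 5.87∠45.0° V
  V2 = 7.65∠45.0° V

Step 1 — Convert each phasor to rectangular form:
  V1 = 5.87·(cos(45.0°) + j·sin(45.0°)) = 4.151 + j4.151 V
  V2 = 7.65·(cos(45.0°) + j·sin(45.0°)) = 5.409 + j5.409 V
Step 2 — Sum components: V_total = 9.56 + j9.56 V.
Step 3 — Convert to polar: |V_total| = 13.52 V, ∠V_total = 45.0°.

V_total = 13.52∠45.0° V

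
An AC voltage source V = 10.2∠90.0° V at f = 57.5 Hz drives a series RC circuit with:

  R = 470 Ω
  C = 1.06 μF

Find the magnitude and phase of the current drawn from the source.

Step 1 — Angular frequency: ω = 2π·f = 2π·57.5 = 361.3 rad/s.
Step 2 — Component impedances:
  R: Z = R = 470 Ω
  C: Z = 1/(jωC) = -j/(ω·C) = 0 - j2611 Ω
Step 3 — Series combination: Z_total = R + C = 470 - j2611 Ω = 2653∠-79.8° Ω.
Step 4 — Source phasor: V = 10.2∠90.0° V = 0 + j10.2 V.
Step 5 — Ohm's law: I = V / Z_total = (0 + j10.2) / (470 - j2611) = -0.003784 + j0.000681 A.
Step 6 — Convert to polar: |I| = 0.003844 A, ∠I = 169.8°.

I = 0.003844∠169.8° A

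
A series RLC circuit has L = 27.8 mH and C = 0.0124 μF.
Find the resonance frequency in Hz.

Step 1 — Resonance condition Im(Z)=0 gives ω₀ = 1/√(LC).
Step 2 — ω₀ = 1/√(0.0278·1.24e-08) = 5.386e+04 rad/s.
Step 3 — f₀ = ω₀/(2π) = 8572 Hz.

f₀ = 8572 Hz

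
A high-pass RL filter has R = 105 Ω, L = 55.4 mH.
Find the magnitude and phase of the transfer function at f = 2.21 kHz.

Step 1 — Angular frequency: ω = 2π·2210 = 1.389e+04 rad/s.
Step 2 — Transfer function: H(jω) = jωL/(R + jωL).
Step 3 — Numerator jωL = j·769.3; denominator R + jωL = 105 + j769.3.
Step 4 — H = 0.9817 + j0.134.
Step 5 — Magnitude: |H| = 0.9908 (-0.1 dB); phase: φ = 7.8°.

|H| = 0.9908 (-0.1 dB), φ = 7.8°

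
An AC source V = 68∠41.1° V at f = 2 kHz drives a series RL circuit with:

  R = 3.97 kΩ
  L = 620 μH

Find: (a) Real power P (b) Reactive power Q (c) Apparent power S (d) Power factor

Step 1 — Angular frequency: ω = 2π·f = 2π·2000 = 1.257e+04 rad/s.
Step 2 — Component impedances:
  R: Z = R = 3970 Ω
  L: Z = jωL = j·1.257e+04·0.00062 = 0 + j7.791 Ω
Step 3 — Series combination: Z_total = R + L = 3970 + j7.791 Ω = 3970∠0.1° Ω.
Step 4 — Source phasor: V = 68∠41.1° V = 51.24 + j44.7 V.
Step 5 — Current: I = V / Z = 0.01293 + j0.01123 A = 0.01713∠41.0° A.
Step 6 — Complex power: S = V·I* = 1.165 + j0.002286 VA.
Step 7 — Real power: P = Re(S) = 1.165 W.
Step 8 — Reactive power: Q = Im(S) = 0.002286 VAR.
Step 9 — Apparent power: |S| = 1.165 VA.
Step 10 — Power factor: PF = P/|S| = 1 (lagging).

(a) P = 1.165 W  (b) Q = 0.002286 VAR  (c) S = 1.165 VA  (d) PF = 1 (lagging)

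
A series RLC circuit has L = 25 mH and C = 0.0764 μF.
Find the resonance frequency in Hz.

Step 1 — Resonance condition Im(Z)=0 gives ω₀ = 1/√(LC).
Step 2 — ω₀ = 1/√(0.025·7.64e-08) = 2.288e+04 rad/s.
Step 3 — f₀ = ω₀/(2π) = 3642 Hz.

f₀ = 3642 Hz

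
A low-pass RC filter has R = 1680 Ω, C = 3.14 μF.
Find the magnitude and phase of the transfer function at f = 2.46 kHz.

Step 1 — Angular frequency: ω = 2π·2460 = 1.546e+04 rad/s.
Step 2 — Transfer function: H(jω) = 1/(1 + jωRC).
Step 3 — Denominator: 1 + jωRC = 1 + j·1.546e+04·1680·3.14e-06 = 1 + j81.54.
Step 4 — H = 0.0001504 - j0.01226.
Step 5 — Magnitude: |H| = 0.01226 (-38.2 dB); phase: φ = -89.3°.

|H| = 0.01226 (-38.2 dB), φ = -89.3°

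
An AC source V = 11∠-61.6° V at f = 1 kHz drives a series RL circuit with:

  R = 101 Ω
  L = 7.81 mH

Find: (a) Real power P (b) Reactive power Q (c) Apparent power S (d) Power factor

Step 1 — Angular frequency: ω = 2π·f = 2π·1000 = 6283 rad/s.
Step 2 — Component impedances:
  R: Z = R = 101 Ω
  L: Z = jωL = j·6283·0.00781 = 0 + j49.07 Ω
Step 3 — Series combination: Z_total = R + L = 101 + j49.07 Ω = 112.3∠25.9° Ω.
Step 4 — Source phasor: V = 11∠-61.6° V = 5.232 - j9.676 V.
Step 5 — Current: I = V / Z = 0.00425 - j0.09787 A = 0.09796∠-87.5° A.
Step 6 — Complex power: S = V·I* = 0.9692 + j0.4709 VA.
Step 7 — Real power: P = Re(S) = 0.9692 W.
Step 8 — Reactive power: Q = Im(S) = 0.4709 VAR.
Step 9 — Apparent power: |S| = 1.078 VA.
Step 10 — Power factor: PF = P/|S| = 0.8995 (lagging).

(a) P = 0.9692 W  (b) Q = 0.4709 VAR  (c) S = 1.078 VA  (d) PF = 0.8995 (lagging)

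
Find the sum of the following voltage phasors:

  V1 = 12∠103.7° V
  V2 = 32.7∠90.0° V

Step 1 — Convert each phasor to rectangular form:
  V1 = 12·(cos(103.7°) + j·sin(103.7°)) = -2.842 + j11.66 V
  V2 = 32.7·(cos(90.0°) + j·sin(90.0°)) = 0 + j32.7 V
Step 2 — Sum components: V_total = -2.842 + j44.36 V.
Step 3 — Convert to polar: |V_total| = 44.45 V, ∠V_total = 93.7°.

V_total = 44.45∠93.7° V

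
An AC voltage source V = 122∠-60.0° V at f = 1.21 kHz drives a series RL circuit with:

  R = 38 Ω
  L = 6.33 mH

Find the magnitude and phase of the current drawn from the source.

Step 1 — Angular frequency: ω = 2π·f = 2π·1210 = 7603 rad/s.
Step 2 — Component impedances:
  R: Z = R = 38 Ω
  L: Z = jωL = j·7603·0.00633 = 0 + j48.12 Ω
Step 3 — Series combination: Z_total = R + L = 38 + j48.12 Ω = 61.32∠51.7° Ω.
Step 4 — Source phasor: V = 122∠-60.0° V = 61 - j105.7 V.
Step 5 — Ohm's law: I = V / Z_total = (61 - j105.7) / (38 + j48.12) = -0.7358 - j1.849 A.
Step 6 — Convert to polar: |I| = 1.99 A, ∠I = -111.7°.

I = 1.99∠-111.7° A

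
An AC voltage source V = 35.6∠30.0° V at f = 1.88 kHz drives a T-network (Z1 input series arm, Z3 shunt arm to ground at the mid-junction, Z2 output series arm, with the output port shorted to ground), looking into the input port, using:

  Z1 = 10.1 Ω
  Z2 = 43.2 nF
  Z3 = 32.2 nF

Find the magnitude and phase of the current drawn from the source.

Step 1 — Angular frequency: ω = 2π·f = 2π·1880 = 1.181e+04 rad/s.
Step 2 — Component impedances:
  Z1: Z = R = 10.1 Ω
  Z2: Z = 1/(jωC) = -j/(ω·C) = 0 - j1960 Ω
  Z3: Z = 1/(jωC) = -j/(ω·C) = 0 - j2629 Ω
Step 3 — With the output port shorted to ground, the output series arm Z2 runs from the junction to ground; the shunt arm Z3 also runs from the junction to ground. They appear in parallel: Z3 || Z2 = 0 - j1123 Ω.
Step 4 — Series with input arm Z1: Z_in = Z1 + (Z3 || Z2) = 10.1 - j1123 Ω = 1123∠-89.5° Ω.
Step 5 — Source phasor: V = 35.6∠30.0° V = 30.83 + j17.8 V.
Step 6 — Ohm's law: I = V / Z_total = (30.83 + j17.8) / (10.1 - j1123) = -0.01561 + j0.0276 A.
Step 7 — Convert to polar: |I| = 0.03171 A, ∠I = 119.5°.

I = 0.03171∠119.5° A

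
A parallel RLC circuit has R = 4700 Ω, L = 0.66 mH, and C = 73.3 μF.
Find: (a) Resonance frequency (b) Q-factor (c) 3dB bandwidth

Step 1 — Resonance: ω₀ = 1/√(LC) = 1/√(0.00066·7.33e-05) = 4546 rad/s.
Step 2 — f₀ = ω₀/(2π) = 723.6 Hz.
Step 3 — Parallel Q: Q = R/(ω₀L) = 4700/(4546·0.00066) = 1566.
Step 4 — Bandwidth: Δω = ω₀/Q = 2.903 rad/s; BW = Δω/(2π) = 0.462 Hz.

(a) f₀ = 723.6 Hz  (b) Q = 1566  (c) BW = 0.462 Hz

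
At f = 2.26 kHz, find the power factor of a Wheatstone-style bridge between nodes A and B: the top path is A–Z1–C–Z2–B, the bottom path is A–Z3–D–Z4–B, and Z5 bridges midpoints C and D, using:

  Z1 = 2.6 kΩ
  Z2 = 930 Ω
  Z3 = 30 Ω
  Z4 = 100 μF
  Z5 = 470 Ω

Step 1 — Angular frequency: ω = 2π·f = 2π·2260 = 1.42e+04 rad/s.
Step 2 — Component impedances:
  Z1: Z = R = 2600 Ω
  Z2: Z = R = 930 Ω
  Z3: Z = R = 30 Ω
  Z4: Z = 1/(jωC) = -j/(ω·C) = 0 - j0.7042 Ω
  Z5: Z = R = 470 Ω
Step 3 — Bridge requires nodal analysis (the Z5 bridge couples midpoints C and D, so the two paths cannot be reduced to a simple series/parallel combination). Setting node B to ground and injecting 1 A at node A, the 3-node admittance system at A, C, D solves to V_A = Z_AB = 29.69 - j0.6994 Ω = 29.7∠-1.3° Ω.
Step 4 — Power factor: PF = cos(φ) = Re(Z)/|Z| = 29.69/29.7 = 0.9997.
Step 5 — Type: Im(Z) = -0.6994 ⇒ leading (phase φ = -1.3°).

PF = 0.9997 (leading, φ = -1.3°)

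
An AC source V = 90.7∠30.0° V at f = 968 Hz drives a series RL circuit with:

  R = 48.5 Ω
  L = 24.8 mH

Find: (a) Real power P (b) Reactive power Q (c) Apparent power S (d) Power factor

Step 1 — Angular frequency: ω = 2π·f = 2π·968 = 6082 rad/s.
Step 2 — Component impedances:
  R: Z = R = 48.5 Ω
  L: Z = jωL = j·6082·0.0248 = 0 + j150.8 Ω
Step 3 — Series combination: Z_total = R + L = 48.5 + j150.8 Ω = 158.4∠72.2° Ω.
Step 4 — Source phasor: V = 90.7∠30.0° V = 78.55 + j45.35 V.
Step 5 — Current: I = V / Z = 0.4242 - j0.3843 A = 0.5724∠-42.2° A.
Step 6 — Complex power: S = V·I* = 15.89 + j49.43 VA.
Step 7 — Real power: P = Re(S) = 15.89 W.
Step 8 — Reactive power: Q = Im(S) = 49.43 VAR.
Step 9 — Apparent power: |S| = 51.92 VA.
Step 10 — Power factor: PF = P/|S| = 0.3061 (lagging).

(a) P = 15.89 W  (b) Q = 49.43 VAR  (c) S = 51.92 VA  (d) PF = 0.3061 (lagging)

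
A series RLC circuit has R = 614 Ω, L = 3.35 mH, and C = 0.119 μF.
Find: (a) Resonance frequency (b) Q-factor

Step 1 — Resonance condition Im(Z)=0 gives ω₀ = 1/√(LC).
Step 2 — ω₀ = 1/√(0.00335·1.19e-07) = 5.008e+04 rad/s.
Step 3 — f₀ = ω₀/(2π) = 7971 Hz.
Step 4 — Series Q: Q = ω₀L/R = 5.008e+04·0.00335/614 = 0.2733.

(a) f₀ = 7971 Hz  (b) Q = 0.2733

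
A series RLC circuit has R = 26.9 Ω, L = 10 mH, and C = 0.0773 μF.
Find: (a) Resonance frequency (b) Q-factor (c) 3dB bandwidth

Step 1 — Resonance condition Im(Z)=0 gives ω₀ = 1/√(LC).
Step 2 — ω₀ = 1/√(0.01·7.73e-08) = 3.597e+04 rad/s.
Step 3 — f₀ = ω₀/(2π) = 5724 Hz.
Step 4 — Series Q: Q = ω₀L/R = 3.597e+04·0.01/26.9 = 13.37.
Step 5 — 3dB bandwidth: Δω = ω₀/Q = 2690 rad/s; BW = Δω/(2π) = 428.1 Hz.

(a) f₀ = 5724 Hz  (b) Q = 13.37  (c) BW = 428.1 Hz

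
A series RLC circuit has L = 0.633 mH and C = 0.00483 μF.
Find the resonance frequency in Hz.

Step 1 — Resonance condition Im(Z)=0 gives ω₀ = 1/√(LC).
Step 2 — ω₀ = 1/√(0.000633·4.83e-09) = 5.719e+05 rad/s.
Step 3 — f₀ = ω₀/(2π) = 9.102e+04 Hz.

f₀ = 9.102e+04 Hz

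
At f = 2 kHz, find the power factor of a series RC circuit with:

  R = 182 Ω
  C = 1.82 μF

Step 1 — Angular frequency: ω = 2π·f = 2π·2000 = 1.257e+04 rad/s.
Step 2 — Component impedances:
  R: Z = R = 182 Ω
  C: Z = 1/(jωC) = -j/(ω·C) = 0 - j43.72 Ω
Step 3 — Series combination: Z_total = R + C = 182 - j43.72 Ω = 187.2∠-13.5° Ω.
Step 4 — Power factor: PF = cos(φ) = Re(Z)/|Z| = 182/187.18 = 0.9723.
Step 5 — Type: Im(Z) = -43.72 ⇒ leading (phase φ = -13.5°).

PF = 0.9723 (leading, φ = -13.5°)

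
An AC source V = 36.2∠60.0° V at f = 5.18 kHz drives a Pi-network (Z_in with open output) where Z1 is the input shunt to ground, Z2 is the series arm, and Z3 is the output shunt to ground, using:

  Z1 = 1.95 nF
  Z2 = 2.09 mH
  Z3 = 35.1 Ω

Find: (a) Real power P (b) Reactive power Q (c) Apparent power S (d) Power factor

Step 1 — Angular frequency: ω = 2π·f = 2π·5180 = 3.255e+04 rad/s.
Step 2 — Component impedances:
  Z1: Z = 1/(jωC) = -j/(ω·C) = 0 - j1.576e+04 Ω
  Z2: Z = jωL = j·3.255e+04·0.00209 = 0 + j68.02 Ω
  Z3: Z = R = 35.1 Ω
Step 3 — With open output, the series arm Z2 and the output shunt Z3 appear in series to ground: Z2 + Z3 = 35.1 + j68.02 Ω.
Step 4 — Parallel with input shunt Z1: Z_in = Z1 || (Z2 + Z3) = 35.4 + j68.24 Ω = 76.88∠62.6° Ω.
Step 5 — Source phasor: V = 36.2∠60.0° V = 18.1 + j31.35 V.
Step 6 — Current: I = V / Z = 0.4704 - j0.02118 A = 0.4709∠-2.6° A.
Step 7 — Complex power: S = V·I* = 7.85 + j15.13 VA.
Step 8 — Real power: P = Re(S) = 7.85 W.
Step 9 — Reactive power: Q = Im(S) = 15.13 VAR.
Step 10 — Apparent power: |S| = 17.05 VA.
Step 11 — Power factor: PF = P/|S| = 0.4605 (lagging).

(a) P = 7.85 W  (b) Q = 15.13 VAR  (c) S = 17.05 VA  (d) PF = 0.4605 (lagging)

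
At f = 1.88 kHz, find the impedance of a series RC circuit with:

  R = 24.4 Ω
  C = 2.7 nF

Step 1 — Angular frequency: ω = 2π·f = 2π·1880 = 1.181e+04 rad/s.
Step 2 — Component impedances:
  R: Z = R = 24.4 Ω
  C: Z = 1/(jωC) = -j/(ω·C) = 0 - j3.135e+04 Ω
Step 3 — Series combination: Z_total = R + C = 24.4 - j3.135e+04 Ω = 3.135e+04∠-90.0° Ω.

Z = 24.4 - j3.135e+04 Ω = 3.135e+04∠-90.0° Ω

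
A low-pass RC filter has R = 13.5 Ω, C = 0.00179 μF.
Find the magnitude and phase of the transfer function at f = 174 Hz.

Step 1 — Angular frequency: ω = 2π·174 = 1093 rad/s.
Step 2 — Transfer function: H(jω) = 1/(1 + jωRC).
Step 3 — Denominator: 1 + jωRC = 1 + j·1093·13.5·1.79e-09 = 1 + j2.642e-05.
Step 4 — H = 1 - j2.642e-05.
Step 5 — Magnitude: |H| = 1 (-0.0 dB); phase: φ = -0.0°.

|H| = 1 (-0.0 dB), φ = -0.0°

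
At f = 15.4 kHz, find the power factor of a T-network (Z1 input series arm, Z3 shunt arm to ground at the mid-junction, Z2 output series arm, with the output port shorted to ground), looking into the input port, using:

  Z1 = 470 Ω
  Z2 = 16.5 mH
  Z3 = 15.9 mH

Step 1 — Angular frequency: ω = 2π·f = 2π·1.54e+04 = 9.676e+04 rad/s.
Step 2 — Component impedances:
  Z1: Z = R = 470 Ω
  Z2: Z = jωL = j·9.676e+04·0.0165 = 0 + j1597 Ω
  Z3: Z = jωL = j·9.676e+04·0.0159 = 0 + j1539 Ω
Step 3 — With the output port shorted to ground, the output series arm Z2 runs from the junction to ground; the shunt arm Z3 also runs from the junction to ground. They appear in parallel: Z3 || Z2 = 0 + j783.5 Ω.
Step 4 — Series with input arm Z1: Z_in = Z1 + (Z3 || Z2) = 470 + j783.5 Ω = 913.7∠59.0° Ω.
Step 5 — Power factor: PF = cos(φ) = Re(Z)/|Z| = 470/913.7 = 0.5144.
Step 6 — Type: Im(Z) = 783.5 ⇒ lagging (phase φ = 59.0°).

PF = 0.5144 (lagging, φ = 59.0°)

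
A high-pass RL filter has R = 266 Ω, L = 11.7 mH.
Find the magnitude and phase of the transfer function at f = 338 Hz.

Step 1 — Angular frequency: ω = 2π·338 = 2124 rad/s.
Step 2 — Transfer function: H(jω) = jωL/(R + jωL).
Step 3 — Numerator jωL = j·24.85; denominator R + jωL = 266 + j24.85.
Step 4 — H = 0.00865 + j0.0926.
Step 5 — Magnitude: |H| = 0.09301 (-20.6 dB); phase: φ = 84.7°.

|H| = 0.09301 (-20.6 dB), φ = 84.7°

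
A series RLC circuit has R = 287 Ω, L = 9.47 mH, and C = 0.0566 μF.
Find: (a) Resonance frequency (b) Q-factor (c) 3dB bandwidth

Step 1 — Resonance condition Im(Z)=0 gives ω₀ = 1/√(LC).
Step 2 — ω₀ = 1/√(0.00947·5.66e-08) = 4.319e+04 rad/s.
Step 3 — f₀ = ω₀/(2π) = 6874 Hz.
Step 4 — Series Q: Q = ω₀L/R = 4.319e+04·0.00947/287 = 1.425.
Step 5 — 3dB bandwidth: Δω = ω₀/Q = 3.031e+04 rad/s; BW = Δω/(2π) = 4823 Hz.

(a) f₀ = 6874 Hz  (b) Q = 1.425  (c) BW = 4823 Hz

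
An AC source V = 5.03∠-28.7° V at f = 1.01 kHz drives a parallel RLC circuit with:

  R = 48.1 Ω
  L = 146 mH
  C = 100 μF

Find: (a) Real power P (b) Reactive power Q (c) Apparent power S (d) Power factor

Step 1 — Angular frequency: ω = 2π·f = 2π·1010 = 6346 rad/s.
Step 2 — Component impedances:
  R: Z = R = 48.1 Ω
  L: Z = jωL = j·6346·0.146 = 0 + j926.5 Ω
  C: Z = 1/(jωC) = -j/(ω·C) = 0 - j1.576 Ω
Step 3 — Parallel combination: 1/Z_total = 1/R + 1/L + 1/C; Z_total = 0.05174 - j1.577 Ω = 1.578∠-88.1° Ω.
Step 4 — Source phasor: V = 5.03∠-28.7° V = 4.412 - j2.416 V.
Step 5 — Current: I = V / Z = 1.622 + j2.745 A = 3.188∠59.4° A.
Step 6 — Complex power: S = V·I* = 0.526 - j16.03 VA.
Step 7 — Real power: P = Re(S) = 0.526 W.
Step 8 — Reactive power: Q = Im(S) = -16.03 VAR.
Step 9 — Apparent power: |S| = 16.04 VA.
Step 10 — Power factor: PF = P/|S| = 0.0328 (leading).

(a) P = 0.526 W  (b) Q = -16.03 VAR  (c) S = 16.04 VA  (d) PF = 0.0328 (leading)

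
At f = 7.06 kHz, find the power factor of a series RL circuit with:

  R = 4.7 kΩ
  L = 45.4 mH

Step 1 — Angular frequency: ω = 2π·f = 2π·7060 = 4.436e+04 rad/s.
Step 2 — Component impedances:
  R: Z = R = 4700 Ω
  L: Z = jωL = j·4.436e+04·0.0454 = 0 + j2014 Ω
Step 3 — Series combination: Z_total = R + L = 4700 + j2014 Ω = 5113∠23.2° Ω.
Step 4 — Power factor: PF = cos(φ) = Re(Z)/|Z| = 4700/5113 = 0.9192.
Step 5 — Type: Im(Z) = 2014 ⇒ lagging (phase φ = 23.2°).

PF = 0.9192 (lagging, φ = 23.2°)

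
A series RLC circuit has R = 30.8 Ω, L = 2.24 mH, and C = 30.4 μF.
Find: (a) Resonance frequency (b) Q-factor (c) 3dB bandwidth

Step 1 — Resonance: ω₀ = 1/√(LC) = 1/√(0.00224·3.04e-05) = 3832 rad/s.
Step 2 — f₀ = ω₀/(2π) = 609.9 Hz.
Step 3 — Series Q: Q = ω₀L/R = 3832·0.00224/30.8 = 0.2787.
Step 4 — Bandwidth: Δω = ω₀/Q = 1.375e+04 rad/s; BW = Δω/(2π) = 2188 Hz.

(a) f₀ = 609.9 Hz  (b) Q = 0.2787  (c) BW = 2188 Hz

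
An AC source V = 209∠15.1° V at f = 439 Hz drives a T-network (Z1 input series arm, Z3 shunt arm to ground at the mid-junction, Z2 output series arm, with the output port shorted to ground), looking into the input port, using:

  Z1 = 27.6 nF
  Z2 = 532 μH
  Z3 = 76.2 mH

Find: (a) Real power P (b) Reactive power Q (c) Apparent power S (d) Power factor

Step 1 — Angular frequency: ω = 2π·f = 2π·439 = 2758 rad/s.
Step 2 — Component impedances:
  Z1: Z = 1/(jωC) = -j/(ω·C) = 0 - j1.314e+04 Ω
  Z2: Z = jωL = j·2758·0.000532 = 0 + j1.467 Ω
  Z3: Z = jωL = j·2758·0.0762 = 0 + j210.2 Ω
Step 3 — With the output port shorted to ground, the output series arm Z2 runs from the junction to ground; the shunt arm Z3 also runs from the junction to ground. They appear in parallel: Z3 || Z2 = 0 + j1.457 Ω.
Step 4 — Series with input arm Z1: Z_in = Z1 + (Z3 || Z2) = 0 - j1.313e+04 Ω = 1.313e+04∠-90.0° Ω.
Step 5 — Source phasor: V = 209∠15.1° V = 201.8 + j54.45 V.
Step 6 — Current: I = V / Z = -0.004145 + j0.01536 A = 0.01591∠105.1° A.
Step 7 — Complex power: S = V·I* = 0 - j3.326 VA.
Step 8 — Real power: P = Re(S) = 0 W.
Step 9 — Reactive power: Q = Im(S) = -3.326 VAR.
Step 10 — Apparent power: |S| = 3.326 VA.
Step 11 — Power factor: PF = P/|S| = 0 (leading).

(a) P = 0 W  (b) Q = -3.326 VAR  (c) S = 3.326 VA  (d) PF = 0 (leading)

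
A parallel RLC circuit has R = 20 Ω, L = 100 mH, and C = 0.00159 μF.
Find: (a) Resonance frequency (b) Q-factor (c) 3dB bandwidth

Step 1 — Resonance: ω₀ = 1/√(LC) = 1/√(0.1·1.59e-09) = 7.931e+04 rad/s.
Step 2 — f₀ = ω₀/(2π) = 1.262e+04 Hz.
Step 3 — Parallel Q: Q = R/(ω₀L) = 20/(7.931e+04·0.1) = 0.002522.
Step 4 — Bandwidth: Δω = ω₀/Q = 3.145e+07 rad/s; BW = Δω/(2π) = 5.005e+06 Hz.

(a) f₀ = 1.262e+04 Hz  (b) Q = 0.002522  (c) BW = 5.005e+06 Hz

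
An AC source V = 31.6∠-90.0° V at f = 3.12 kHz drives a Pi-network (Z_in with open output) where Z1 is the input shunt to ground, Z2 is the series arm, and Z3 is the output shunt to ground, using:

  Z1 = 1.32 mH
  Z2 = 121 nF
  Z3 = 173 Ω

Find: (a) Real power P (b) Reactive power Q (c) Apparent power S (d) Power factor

Step 1 — Angular frequency: ω = 2π·f = 2π·3120 = 1.96e+04 rad/s.
Step 2 — Component impedances:
  Z1: Z = jωL = j·1.96e+04·0.00132 = 0 + j25.88 Ω
  Z2: Z = 1/(jωC) = -j/(ω·C) = 0 - j421.6 Ω
  Z3: Z = R = 173 Ω
Step 3 — With open output, the series arm Z2 and the output shunt Z3 appear in series to ground: Z2 + Z3 = 173 - j421.6 Ω.
Step 4 — Parallel with input shunt Z1: Z_in = Z1 || (Z2 + Z3) = 0.6211 + j27.3 Ω = 27.3∠88.7° Ω.
Step 5 — Source phasor: V = 31.6∠-90.0° V = 0 - j31.6 V.
Step 6 — Current: I = V / Z = -1.157 - j0.02633 A = 1.157∠-178.7° A.
Step 7 — Complex power: S = V·I* = 0.8319 + j36.56 VA.
Step 8 — Real power: P = Re(S) = 0.8319 W.
Step 9 — Reactive power: Q = Im(S) = 36.56 VAR.
Step 10 — Apparent power: |S| = 36.57 VA.
Step 11 — Power factor: PF = P/|S| = 0.02275 (lagging).

(a) P = 0.8319 W  (b) Q = 36.56 VAR  (c) S = 36.57 VA  (d) PF = 0.02275 (lagging)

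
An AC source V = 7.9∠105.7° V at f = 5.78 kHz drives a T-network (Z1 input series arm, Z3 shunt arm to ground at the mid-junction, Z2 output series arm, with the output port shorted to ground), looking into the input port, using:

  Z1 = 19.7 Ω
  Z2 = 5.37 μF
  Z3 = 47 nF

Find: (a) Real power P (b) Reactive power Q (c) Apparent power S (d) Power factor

Step 1 — Angular frequency: ω = 2π·f = 2π·5780 = 3.632e+04 rad/s.
Step 2 — Component impedances:
  Z1: Z = R = 19.7 Ω
  Z2: Z = 1/(jωC) = -j/(ω·C) = 0 - j5.128 Ω
  Z3: Z = 1/(jωC) = -j/(ω·C) = 0 - j585.9 Ω
Step 3 — With the output port shorted to ground, the output series arm Z2 runs from the junction to ground; the shunt arm Z3 also runs from the junction to ground. They appear in parallel: Z3 || Z2 = 0 - j5.083 Ω.
Step 4 — Series with input arm Z1: Z_in = Z1 + (Z3 || Z2) = 19.7 - j5.083 Ω = 20.35∠-14.5° Ω.
Step 5 — Source phasor: V = 7.9∠105.7° V = -2.138 + j7.605 V.
Step 6 — Current: I = V / Z = -0.1951 + j0.3357 A = 0.3883∠120.2° A.
Step 7 — Complex power: S = V·I* = 2.97 - j0.7664 VA.
Step 8 — Real power: P = Re(S) = 2.97 W.
Step 9 — Reactive power: Q = Im(S) = -0.7664 VAR.
Step 10 — Apparent power: |S| = 3.068 VA.
Step 11 — Power factor: PF = P/|S| = 0.9683 (leading).

(a) P = 2.97 W  (b) Q = -0.7664 VAR  (c) S = 3.068 VA  (d) PF = 0.9683 (leading)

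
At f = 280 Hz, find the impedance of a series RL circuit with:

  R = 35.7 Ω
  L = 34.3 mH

Step 1 — Angular frequency: ω = 2π·f = 2π·280 = 1759 rad/s.
Step 2 — Component impedances:
  R: Z = R = 35.7 Ω
  L: Z = jωL = j·1759·0.0343 = 0 + j60.34 Ω
Step 3 — Series combination: Z_total = R + L = 35.7 + j60.34 Ω = 70.11∠59.4° Ω.

Z = 35.7 + j60.34 Ω = 70.11∠59.4° Ω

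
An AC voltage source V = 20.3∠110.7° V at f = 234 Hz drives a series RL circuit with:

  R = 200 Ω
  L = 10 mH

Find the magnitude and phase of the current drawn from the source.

Step 1 — Angular frequency: ω = 2π·f = 2π·234 = 1470 rad/s.
Step 2 — Component impedances:
  R: Z = R = 200 Ω
  L: Z = jωL = j·1470·0.01 = 0 + j14.7 Ω
Step 3 — Series combination: Z_total = R + L = 200 + j14.7 Ω = 200.5∠4.2° Ω.
Step 4 — Source phasor: V = 20.3∠110.7° V = -7.176 + j18.99 V.
Step 5 — Ohm's law: I = V / Z_total = (-7.176 + j18.99) / (200 + j14.7) = -0.02874 + j0.09706 A.
Step 6 — Convert to polar: |I| = 0.1012 A, ∠I = 106.5°.

I = 0.1012∠106.5° A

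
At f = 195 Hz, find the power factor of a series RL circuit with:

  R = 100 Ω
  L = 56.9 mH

Step 1 — Angular frequency: ω = 2π·f = 2π·195 = 1225 rad/s.
Step 2 — Component impedances:
  R: Z = R = 100 Ω
  L: Z = jωL = j·1225·0.0569 = 0 + j69.72 Ω
Step 3 — Series combination: Z_total = R + L = 100 + j69.72 Ω = 121.9∠34.9° Ω.
Step 4 — Power factor: PF = cos(φ) = Re(Z)/|Z| = 100/121.9 = 0.8203.
Step 5 — Type: Im(Z) = 69.72 ⇒ lagging (phase φ = 34.9°).

PF = 0.8203 (lagging, φ = 34.9°)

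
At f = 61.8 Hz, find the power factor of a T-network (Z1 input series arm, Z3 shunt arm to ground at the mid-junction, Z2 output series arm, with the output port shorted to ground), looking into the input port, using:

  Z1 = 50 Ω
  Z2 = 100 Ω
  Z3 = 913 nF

Step 1 — Angular frequency: ω = 2π·f = 2π·61.8 = 388.3 rad/s.
Step 2 — Component impedances:
  Z1: Z = R = 50 Ω
  Z2: Z = R = 100 Ω
  Z3: Z = 1/(jωC) = -j/(ω·C) = 0 - j2821 Ω
Step 3 — With the output port shorted to ground, the output series arm Z2 runs from the junction to ground; the shunt arm Z3 also runs from the junction to ground. They appear in parallel: Z3 || Z2 = 99.87 - j3.541 Ω.
Step 4 — Series with input arm Z1: Z_in = Z1 + (Z3 || Z2) = 149.9 - j3.541 Ω = 149.9∠-1.4° Ω.
Step 5 — Power factor: PF = cos(φ) = Re(Z)/|Z| = 149.87/149.92 = 0.9997.
Step 6 — Type: Im(Z) = -3.541 ⇒ leading (phase φ = -1.4°).

PF = 0.9997 (leading, φ = -1.4°)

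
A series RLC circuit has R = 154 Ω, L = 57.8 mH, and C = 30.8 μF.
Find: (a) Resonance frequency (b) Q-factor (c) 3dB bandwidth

Step 1 — Resonance condition Im(Z)=0 gives ω₀ = 1/√(LC).
Step 2 — ω₀ = 1/√(0.0578·3.08e-05) = 749.5 rad/s.
Step 3 — f₀ = ω₀/(2π) = 119.3 Hz.
Step 4 — Series Q: Q = ω₀L/R = 749.5·0.0578/154 = 0.2813.
Step 5 — 3dB bandwidth: Δω = ω₀/Q = 2664 rad/s; BW = Δω/(2π) = 424 Hz.

(a) f₀ = 119.3 Hz  (b) Q = 0.2813  (c) BW = 424 Hz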